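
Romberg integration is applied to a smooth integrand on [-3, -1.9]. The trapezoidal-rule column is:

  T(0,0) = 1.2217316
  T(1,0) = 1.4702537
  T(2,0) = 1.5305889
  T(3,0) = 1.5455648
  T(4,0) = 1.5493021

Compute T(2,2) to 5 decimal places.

1.55054

Richardson extrapolation on the trapezoidal column (denominator 4−1=3):
T(1,1) = 1.4702537 + (1.4702537 − 1.2217316)/3 = 1.5530944
T(2,1) = (4·1.5305889 − 1.4702537) / 3 = 1.5507006
T(2,2) = (16·1.5507006 − 1.5530944) / 15 = 1.5505410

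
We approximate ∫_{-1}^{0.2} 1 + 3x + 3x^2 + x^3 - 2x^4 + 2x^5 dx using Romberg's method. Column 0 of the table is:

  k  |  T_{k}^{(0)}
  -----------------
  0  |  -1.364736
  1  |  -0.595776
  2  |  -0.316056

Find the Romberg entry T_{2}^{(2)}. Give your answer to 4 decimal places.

-0.2150

Richardson extrapolation on the trapezoidal column (denominator 4−1=3):
T_{1}^{(1)} = (4·(-0.595776) − (-1.364736)) / 3 = -0.339456
T_{2}^{(1)} = -0.316056 + (-0.316056 − (-0.595776))/3 = -0.222816
T_{2}^{(2)} = (16·(-0.222816) − (-0.339456)) / 15 = -0.215040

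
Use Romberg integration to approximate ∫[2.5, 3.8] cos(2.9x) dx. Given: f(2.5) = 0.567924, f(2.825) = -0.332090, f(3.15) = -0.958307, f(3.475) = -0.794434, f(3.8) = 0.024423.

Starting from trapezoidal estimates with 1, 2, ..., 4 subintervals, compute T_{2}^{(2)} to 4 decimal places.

T_{0}^{(0)} (trapezoid, 1 panel, h=1.3000): 0.385026
T_{1}^{(0)} (trapezoid, 2 panels, h=0.6500): -0.430387
T_{2}^{(0)} (trapezoid, 4 panels, h=0.3250): -0.581314
T_{1}^{(1)} = -0.430387 + (-0.430387 − 0.385026)/3 = -0.702191
T_{2}^{(1)} = -0.581314 + (-0.581314 − (-0.430387))/3 = -0.631623
T_{2}^{(2)} = -0.631623 + (-0.631623 − (-0.702191))/15 = -0.626918

-0.6269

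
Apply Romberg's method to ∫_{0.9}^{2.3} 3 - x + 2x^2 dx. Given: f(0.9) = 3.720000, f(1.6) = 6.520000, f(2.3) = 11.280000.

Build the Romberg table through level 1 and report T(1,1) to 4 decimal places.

T(0,0) (trapezoid, 1 panel, h=1.4000): 10.500000
T(1,0) (trapezoid, 2 panels, h=0.7000): 9.814000
T(1,1) = 9.814000 + (9.814000 − 10.500000)/3 = 9.585333

9.5853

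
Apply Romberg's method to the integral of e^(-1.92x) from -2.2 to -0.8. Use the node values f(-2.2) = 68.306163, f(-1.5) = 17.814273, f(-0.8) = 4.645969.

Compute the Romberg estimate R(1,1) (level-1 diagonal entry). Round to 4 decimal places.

R(0,0) (trapezoid, 1 panel, h=1.4000): 51.066492
R(1,0) (trapezoid, 2 panels, h=0.7000): 38.003237
R(1,1) = 38.003237 + (38.003237 − 51.066492)/3 = 33.648819

33.6488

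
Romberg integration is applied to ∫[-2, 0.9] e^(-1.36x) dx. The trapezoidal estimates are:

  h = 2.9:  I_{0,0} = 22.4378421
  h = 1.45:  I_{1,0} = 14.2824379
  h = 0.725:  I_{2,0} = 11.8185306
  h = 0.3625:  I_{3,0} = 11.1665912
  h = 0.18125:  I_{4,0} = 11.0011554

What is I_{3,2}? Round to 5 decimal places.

10.94608

Richardson extrapolation on the trapezoidal column (denominator 4−1=3):
I_{2,1} = (4·11.8185306 − 14.2824379) / 3 = 10.9972282
I_{3,1} = (4·11.1665912 − 11.8185306) / 3 = 10.9492781
I_{3,2} = (16·10.9492781 − 10.9972282) / 15 = 10.9460814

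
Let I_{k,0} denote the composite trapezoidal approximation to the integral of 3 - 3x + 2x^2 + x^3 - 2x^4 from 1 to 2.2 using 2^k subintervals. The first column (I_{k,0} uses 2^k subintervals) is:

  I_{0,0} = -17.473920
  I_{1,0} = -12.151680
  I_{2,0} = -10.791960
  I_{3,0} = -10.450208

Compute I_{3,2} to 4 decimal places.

-10.3361

Richardson extrapolation on the trapezoidal column (denominator 4−1=3):
I_{2,1} = (4·(-10.791960) − (-12.151680)) / 3 = -10.338720
I_{3,1} = (4·(-10.450208) − (-10.791960)) / 3 = -10.336291
I_{3,2} = -10.336291 + (-10.336291 − (-10.338720))/15 = -10.336129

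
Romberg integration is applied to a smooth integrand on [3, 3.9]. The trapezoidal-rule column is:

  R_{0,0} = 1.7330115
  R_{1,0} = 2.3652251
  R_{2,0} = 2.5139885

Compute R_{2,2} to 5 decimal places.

Richardson extrapolation on the trapezoidal column (denominator 4−1=3):
R_{1,1} = (4·2.3652251 − 1.7330115) / 3 = 2.5759630
R_{2,1} = (4·2.5139885 − 2.3652251) / 3 = 2.5635763
R_{2,2} = 2.5635763 + (2.5635763 − 2.5759630)/15 = 2.5627505

2.56275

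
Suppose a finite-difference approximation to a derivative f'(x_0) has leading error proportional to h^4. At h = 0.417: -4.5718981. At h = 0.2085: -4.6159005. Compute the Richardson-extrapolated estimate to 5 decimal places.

-4.61883

Extrapolated value = (16·A(h/2) − A(h)) / (16 − 1)
= (16·(-4.6159005) − (-4.5718981)) / 15
= -69.2825099 / 15 = -4.6188340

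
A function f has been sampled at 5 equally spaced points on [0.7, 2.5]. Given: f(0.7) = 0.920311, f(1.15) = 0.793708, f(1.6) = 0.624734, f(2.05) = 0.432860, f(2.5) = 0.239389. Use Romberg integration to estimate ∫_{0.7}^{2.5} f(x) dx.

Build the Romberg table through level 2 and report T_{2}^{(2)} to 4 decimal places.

1.0973

T_{0}^{(0)} (trapezoid, 1 panel, h=1.8000): 1.043730
T_{1}^{(0)} (trapezoid, 2 panels, h=0.9000): 1.084126
T_{2}^{(0)} (trapezoid, 4 panels, h=0.4500): 1.094018
T_{1}^{(1)} = 1.084126 + (1.084126 − 1.043730)/3 = 1.097591
T_{2}^{(1)} = 1.094018 + (1.094018 − 1.084126)/3 = 1.097315
T_{2}^{(2)} = 1.097315 + (1.097315 − 1.097591)/15 = 1.097297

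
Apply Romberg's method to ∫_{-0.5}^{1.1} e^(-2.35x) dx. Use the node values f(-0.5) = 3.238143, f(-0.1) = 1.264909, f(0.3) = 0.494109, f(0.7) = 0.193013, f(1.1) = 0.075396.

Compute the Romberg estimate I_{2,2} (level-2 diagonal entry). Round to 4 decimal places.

1.3472

I_{0,0} (trapezoid, 1 panel, h=1.6000): 2.650831
I_{1,0} (trapezoid, 2 panels, h=0.8000): 1.720703
I_{2,0} (trapezoid, 4 panels, h=0.4000): 1.443520
I_{1,1} = 1.720703 + (1.720703 − 2.650831)/3 = 1.410660
I_{2,1} = 1.443520 + (1.443520 − 1.720703)/3 = 1.351126
I_{2,2} = 1.351126 + (1.351126 − 1.410660)/15 = 1.347157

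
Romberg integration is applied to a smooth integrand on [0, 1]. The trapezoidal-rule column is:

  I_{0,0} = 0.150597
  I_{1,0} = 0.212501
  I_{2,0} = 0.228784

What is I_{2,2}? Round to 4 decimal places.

0.2343

Richardson extrapolation on the trapezoidal column (denominator 4−1=3):
I_{1,1} = 0.212501 + (0.212501 − 0.150597)/3 = 0.233136
I_{2,1} = (4·0.228784 − 0.212501) / 3 = 0.234212
I_{2,2} = 0.234212 + (0.234212 − 0.233136)/15 = 0.234284
(Column j=1 coincides with Simpson's rule on the same nodes.)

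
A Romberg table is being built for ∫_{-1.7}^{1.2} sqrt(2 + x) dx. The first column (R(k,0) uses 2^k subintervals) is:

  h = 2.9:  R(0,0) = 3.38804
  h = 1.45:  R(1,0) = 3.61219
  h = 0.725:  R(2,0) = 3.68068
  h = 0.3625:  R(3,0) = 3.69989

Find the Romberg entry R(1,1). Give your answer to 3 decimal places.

3.687

Richardson extrapolation on the trapezoidal column (denominator 4−1=3):
R(1,1) = 3.61219 + (3.61219 − 3.38804)/3 = 3.68691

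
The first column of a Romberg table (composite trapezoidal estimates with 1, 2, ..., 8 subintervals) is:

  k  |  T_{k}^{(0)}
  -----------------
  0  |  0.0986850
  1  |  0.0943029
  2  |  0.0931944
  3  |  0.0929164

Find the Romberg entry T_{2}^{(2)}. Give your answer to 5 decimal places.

0.09282

T_{1}^{(1)} = (4·0.0943029 − 0.0986850) / 3 = 0.0928422
T_{2}^{(1)} = (4·0.0931944 − 0.0943029) / 3 = 0.0928249
T_{2}^{(2)} = 0.0928249 + (0.0928249 − 0.0928422)/15 = 0.0928237
(Column j=1 coincides with Simpson's rule on the same nodes.)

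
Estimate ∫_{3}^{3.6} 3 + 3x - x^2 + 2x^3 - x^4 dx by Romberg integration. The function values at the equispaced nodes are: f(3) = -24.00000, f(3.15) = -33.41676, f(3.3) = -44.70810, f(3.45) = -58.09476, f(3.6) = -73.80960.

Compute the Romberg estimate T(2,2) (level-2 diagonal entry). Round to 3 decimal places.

-27.664

T(0,0) (trapezoid, 1 panel, h=0.6000): -29.34288
T(1,0) (trapezoid, 2 panels, h=0.3000): -28.08387
T(2,0) (trapezoid, 4 panels, h=0.1500): -27.76866
T(1,1) = -28.08387 + (-28.08387 − (-29.34288))/3 = -27.66420
T(2,1) = -27.76866 + (-27.76866 − (-28.08387))/3 = -27.66359
T(2,2) = -27.66359 + (-27.66359 − (-27.66420))/15 = -27.66355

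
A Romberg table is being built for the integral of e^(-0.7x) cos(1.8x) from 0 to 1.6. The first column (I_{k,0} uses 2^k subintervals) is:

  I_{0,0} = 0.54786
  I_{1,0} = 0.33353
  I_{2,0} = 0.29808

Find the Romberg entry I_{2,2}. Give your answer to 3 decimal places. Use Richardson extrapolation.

I_{1,1} = (4·0.33353 − 0.54786) / 3 = 0.26209
I_{2,1} = (4·0.29808 − 0.33353) / 3 = 0.28626
I_{2,2} = (16·0.28626 − 0.26209) / 15 = 0.28787

0.288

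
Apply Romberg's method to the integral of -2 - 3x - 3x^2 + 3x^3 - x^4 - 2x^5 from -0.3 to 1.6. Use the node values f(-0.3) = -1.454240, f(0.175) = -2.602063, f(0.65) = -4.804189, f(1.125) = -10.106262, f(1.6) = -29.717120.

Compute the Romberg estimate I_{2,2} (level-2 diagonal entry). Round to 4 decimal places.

I_{0,0} (trapezoid, 1 panel, h=1.9000): -29.612792
I_{1,0} (trapezoid, 2 panels, h=0.9500): -19.370376
I_{2,0} (trapezoid, 4 panels, h=0.4750): -15.721642
I_{1,1} = -19.370376 + (-19.370376 − (-29.612792))/3 = -15.956237
I_{2,1} = -15.721642 + (-15.721642 − (-19.370376))/3 = -14.505397
I_{2,2} = -14.505397 + (-14.505397 − (-15.956237))/15 = -14.408674

-14.4087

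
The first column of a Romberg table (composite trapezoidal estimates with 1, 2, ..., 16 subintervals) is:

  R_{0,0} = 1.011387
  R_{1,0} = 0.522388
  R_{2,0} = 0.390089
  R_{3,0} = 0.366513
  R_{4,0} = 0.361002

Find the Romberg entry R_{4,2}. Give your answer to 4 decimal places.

0.3592

Richardson extrapolation on the trapezoidal column (denominator 4−1=3):
R_{3,1} = (4·0.366513 − 0.390089) / 3 = 0.358654
R_{4,1} = (4·0.361002 − 0.366513) / 3 = 0.359165
R_{4,2} = 0.359165 + (0.359165 − 0.358654)/15 = 0.359199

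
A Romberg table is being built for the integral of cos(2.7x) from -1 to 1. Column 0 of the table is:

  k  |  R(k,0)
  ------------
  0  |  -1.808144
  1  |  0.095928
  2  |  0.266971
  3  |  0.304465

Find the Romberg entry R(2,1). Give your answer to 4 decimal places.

R(2,1) = 0.266971 + (0.266971 − 0.095928)/3 = 0.323985

0.3240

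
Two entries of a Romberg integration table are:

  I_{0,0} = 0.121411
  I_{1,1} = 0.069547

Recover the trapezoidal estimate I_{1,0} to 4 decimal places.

From I_{1,1} = (4·I_{1,0} − I_{0,0})/3, solve for I_{1,0}:
4·I_{1,0} = 3·0.069547 + 0.121411 = 0.330052
I_{1,0} = 0.082513

0.0825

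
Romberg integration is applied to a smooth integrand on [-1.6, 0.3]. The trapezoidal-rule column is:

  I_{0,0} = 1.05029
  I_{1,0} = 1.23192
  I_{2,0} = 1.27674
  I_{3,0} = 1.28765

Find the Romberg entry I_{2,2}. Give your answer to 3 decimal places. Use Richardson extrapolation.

I_{1,1} = 1.23192 + (1.23192 − 1.05029)/3 = 1.29246
I_{2,1} = 1.27674 + (1.27674 − 1.23192)/3 = 1.29168
I_{2,2} = (16·1.29168 − 1.29246) / 15 = 1.29163

1.292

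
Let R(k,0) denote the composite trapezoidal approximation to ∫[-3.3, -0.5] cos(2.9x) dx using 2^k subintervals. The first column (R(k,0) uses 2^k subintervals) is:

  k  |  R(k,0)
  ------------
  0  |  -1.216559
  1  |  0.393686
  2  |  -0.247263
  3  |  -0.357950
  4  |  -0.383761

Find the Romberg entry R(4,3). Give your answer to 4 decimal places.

-0.3922

R(2,1) = -0.247263 + (-0.247263 − 0.393686)/3 = -0.460913
R(3,1) = -0.357950 + (-0.357950 − (-0.247263))/3 = -0.394846
R(4,1) = -0.383761 + (-0.383761 − (-0.357950))/3 = -0.392365
R(3,2) = -0.394846 + (-0.394846 − (-0.460913))/15 = -0.390442
R(4,2) = -0.392365 + (-0.392365 − (-0.394846))/15 = -0.392200
R(4,3) = -0.392200 + (-0.392200 − (-0.390442))/63 = -0.392228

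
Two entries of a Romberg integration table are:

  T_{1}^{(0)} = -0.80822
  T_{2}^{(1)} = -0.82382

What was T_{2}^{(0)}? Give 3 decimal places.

-0.820

From T_{2}^{(1)} = (4·T_{2}^{(0)} − T_{1}^{(0)})/3, solve for T_{2}^{(0)}:
4·T_{2}^{(0)} = 3·(-0.82382) + (-0.80822) = -3.27968
T_{2}^{(0)} = -0.81992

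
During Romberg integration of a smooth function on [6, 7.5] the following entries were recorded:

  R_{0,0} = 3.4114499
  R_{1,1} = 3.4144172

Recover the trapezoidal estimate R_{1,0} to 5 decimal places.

3.41368

From R_{1,1} = (4·R_{1,0} − R_{0,0})/3, solve for R_{1,0}:
4·R_{1,0} = 3·3.4144172 + 3.4114499 = 13.6547015
R_{1,0} = 3.4136754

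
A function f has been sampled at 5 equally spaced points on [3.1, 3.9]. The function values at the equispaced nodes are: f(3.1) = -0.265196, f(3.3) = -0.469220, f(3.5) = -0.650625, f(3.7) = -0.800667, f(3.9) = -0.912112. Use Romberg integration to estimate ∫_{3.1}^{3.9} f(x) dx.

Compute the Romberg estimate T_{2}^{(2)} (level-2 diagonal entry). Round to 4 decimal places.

T_{0}^{(0)} (trapezoid, 1 panel, h=0.8000): -0.470923
T_{1}^{(0)} (trapezoid, 2 panels, h=0.4000): -0.495712
T_{2}^{(0)} (trapezoid, 4 panels, h=0.2000): -0.501833
T_{1}^{(1)} = -0.495712 + (-0.495712 − (-0.470923))/3 = -0.503975
T_{2}^{(1)} = -0.501833 + (-0.501833 − (-0.495712))/3 = -0.503873
T_{2}^{(2)} = -0.503873 + (-0.503873 − (-0.503975))/15 = -0.503866

-0.5039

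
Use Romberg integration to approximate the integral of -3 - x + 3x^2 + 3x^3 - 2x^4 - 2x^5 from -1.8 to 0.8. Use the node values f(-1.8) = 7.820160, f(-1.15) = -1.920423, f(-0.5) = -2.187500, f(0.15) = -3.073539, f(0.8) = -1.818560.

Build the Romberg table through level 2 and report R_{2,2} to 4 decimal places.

R_{0,0} (trapezoid, 1 panel, h=2.6000): 7.802080
R_{1,0} (trapezoid, 2 panels, h=1.3000): 1.057290
R_{2,0} (trapezoid, 4 panels, h=0.6500): -2.717430
R_{1,1} = 1.057290 + (1.057290 − 7.802080)/3 = -1.190973
R_{2,1} = -2.717430 + (-2.717430 − 1.057290)/3 = -3.975670
R_{2,2} = -3.975670 + (-3.975670 − (-1.190973))/15 = -4.161316

-4.1613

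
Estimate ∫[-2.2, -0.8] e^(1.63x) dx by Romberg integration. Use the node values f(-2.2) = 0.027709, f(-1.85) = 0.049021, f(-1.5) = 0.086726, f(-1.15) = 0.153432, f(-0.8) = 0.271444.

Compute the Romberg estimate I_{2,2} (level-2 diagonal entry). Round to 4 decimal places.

0.1495

I_{0,0} (trapezoid, 1 panel, h=1.4000): 0.209407
I_{1,0} (trapezoid, 2 panels, h=0.7000): 0.165412
I_{2,0} (trapezoid, 4 panels, h=0.3500): 0.153564
I_{1,1} = 0.165412 + (0.165412 − 0.209407)/3 = 0.150747
I_{2,1} = 0.153564 + (0.153564 − 0.165412)/3 = 0.149615
I_{2,2} = 0.149615 + (0.149615 − 0.150747)/15 = 0.149540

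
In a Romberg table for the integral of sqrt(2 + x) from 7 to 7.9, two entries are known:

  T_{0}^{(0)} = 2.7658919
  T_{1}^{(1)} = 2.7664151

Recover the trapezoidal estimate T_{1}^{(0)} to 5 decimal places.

From T_{1}^{(1)} = (4·T_{1}^{(0)} − T_{0}^{(0)})/3, solve for T_{1}^{(0)}:
4·T_{1}^{(0)} = 3·2.7664151 + 2.7658919 = 11.0651372
T_{1}^{(0)} = 2.7662843

2.76628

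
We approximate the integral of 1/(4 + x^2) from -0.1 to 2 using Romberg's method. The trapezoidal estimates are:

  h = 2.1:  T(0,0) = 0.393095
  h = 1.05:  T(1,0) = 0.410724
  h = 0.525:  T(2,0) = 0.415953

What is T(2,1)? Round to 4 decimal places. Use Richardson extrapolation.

0.4177

T(2,1) = (4·0.415953 − 0.410724) / 3 = 0.417696
(Column j=1 coincides with Simpson's rule on the same nodes.)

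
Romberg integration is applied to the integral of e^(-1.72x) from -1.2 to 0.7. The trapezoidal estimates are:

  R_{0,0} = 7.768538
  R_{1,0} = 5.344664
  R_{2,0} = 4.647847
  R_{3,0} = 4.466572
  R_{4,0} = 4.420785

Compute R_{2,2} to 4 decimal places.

4.4075

R_{1,1} = 5.344664 + (5.344664 − 7.768538)/3 = 4.536706
R_{2,1} = (4·4.647847 − 5.344664) / 3 = 4.415575
R_{2,2} = 4.415575 + (4.415575 − 4.536706)/15 = 4.407500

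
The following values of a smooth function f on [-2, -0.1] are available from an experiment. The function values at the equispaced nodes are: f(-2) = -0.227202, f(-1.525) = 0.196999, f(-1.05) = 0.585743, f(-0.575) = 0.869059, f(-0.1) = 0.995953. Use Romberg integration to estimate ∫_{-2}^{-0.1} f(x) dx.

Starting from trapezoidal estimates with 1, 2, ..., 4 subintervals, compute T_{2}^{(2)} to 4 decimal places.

T_{0}^{(0)} (trapezoid, 1 panel, h=1.9000): 0.730313
T_{1}^{(0)} (trapezoid, 2 panels, h=0.9500): 0.921613
T_{2}^{(0)} (trapezoid, 4 panels, h=0.4750): 0.967184
T_{1}^{(1)} = 0.921613 + (0.921613 − 0.730313)/3 = 0.985380
T_{2}^{(1)} = 0.967184 + (0.967184 − 0.921613)/3 = 0.982374
T_{2}^{(2)} = 0.982374 + (0.982374 − 0.985380)/15 = 0.982174

0.9822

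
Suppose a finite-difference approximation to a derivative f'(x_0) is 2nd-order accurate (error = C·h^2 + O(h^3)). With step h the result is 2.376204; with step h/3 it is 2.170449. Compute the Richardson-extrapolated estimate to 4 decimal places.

2.1447

Extrapolated value = (9·A(h/3) − A(h)) / (9 − 1)
= (9·2.170449 − 2.376204) / 8
= 17.157837 / 8 = 2.144730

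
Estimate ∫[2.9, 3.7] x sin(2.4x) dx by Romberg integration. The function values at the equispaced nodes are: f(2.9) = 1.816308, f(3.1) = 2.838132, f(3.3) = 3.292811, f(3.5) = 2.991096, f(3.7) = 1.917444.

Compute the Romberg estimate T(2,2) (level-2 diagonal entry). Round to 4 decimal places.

T(0,0) (trapezoid, 1 panel, h=0.8000): 1.493501
T(1,0) (trapezoid, 2 panels, h=0.4000): 2.063875
T(2,0) (trapezoid, 4 panels, h=0.2000): 2.197783
T(1,1) = 2.063875 + (2.063875 − 1.493501)/3 = 2.254000
T(2,1) = 2.197783 + (2.197783 − 2.063875)/3 = 2.242419
T(2,2) = 2.242419 + (2.242419 − 2.254000)/15 = 2.241647

2.2416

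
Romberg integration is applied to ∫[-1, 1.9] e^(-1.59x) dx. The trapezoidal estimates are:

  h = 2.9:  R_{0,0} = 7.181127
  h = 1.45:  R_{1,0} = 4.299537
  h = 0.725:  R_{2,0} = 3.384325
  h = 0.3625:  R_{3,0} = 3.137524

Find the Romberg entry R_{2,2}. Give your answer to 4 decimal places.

3.0619

Richardson extrapolation on the trapezoidal column (denominator 4−1=3):
R_{1,1} = 4.299537 + (4.299537 − 7.181127)/3 = 3.339007
R_{2,1} = 3.384325 + (3.384325 − 4.299537)/3 = 3.079254
R_{2,2} = (16·3.079254 − 3.339007) / 15 = 3.061937
(Column j=1 coincides with Simpson's rule on the same nodes.)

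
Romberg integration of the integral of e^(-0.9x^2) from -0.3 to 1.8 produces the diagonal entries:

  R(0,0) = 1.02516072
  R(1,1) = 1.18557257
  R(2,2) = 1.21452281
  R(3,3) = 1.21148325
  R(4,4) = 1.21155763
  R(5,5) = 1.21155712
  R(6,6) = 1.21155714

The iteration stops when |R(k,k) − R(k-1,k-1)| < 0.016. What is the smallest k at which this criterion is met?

k = 3

|R(1,1) − R(0,0)| = 0.16041185 ≥ 0.016
|R(2,2) − R(1,1)| = 0.02895024 ≥ 0.016
|R(3,3) − R(2,2)| = 0.00303956 < 0.016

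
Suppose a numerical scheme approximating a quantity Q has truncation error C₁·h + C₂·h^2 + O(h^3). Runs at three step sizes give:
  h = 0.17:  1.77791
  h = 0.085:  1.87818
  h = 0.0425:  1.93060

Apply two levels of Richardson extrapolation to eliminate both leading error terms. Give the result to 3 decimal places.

1.985

First eliminate the h term (factor 2^1 = 2):
  B₁ = (2·1.87818 − 1.77791)/1 = 1.97845
  B₂ = (2·1.93060 − 1.87818)/1 = 1.98302
Then eliminate the h^2 term (factor 2^2 = 4):
  (4·1.98302 − 1.97845)/3 = 1.98454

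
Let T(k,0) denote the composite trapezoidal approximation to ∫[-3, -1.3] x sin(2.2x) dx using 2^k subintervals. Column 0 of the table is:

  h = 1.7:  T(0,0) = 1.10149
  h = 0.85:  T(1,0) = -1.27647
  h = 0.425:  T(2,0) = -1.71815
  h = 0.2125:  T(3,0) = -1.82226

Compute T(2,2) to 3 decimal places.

T(1,1) = -1.27647 + (-1.27647 − 1.10149)/3 = -2.06912
T(2,1) = -1.71815 + (-1.71815 − (-1.27647))/3 = -1.86538
T(2,2) = (16·(-1.86538) − (-2.06912)) / 15 = -1.85180

-1.852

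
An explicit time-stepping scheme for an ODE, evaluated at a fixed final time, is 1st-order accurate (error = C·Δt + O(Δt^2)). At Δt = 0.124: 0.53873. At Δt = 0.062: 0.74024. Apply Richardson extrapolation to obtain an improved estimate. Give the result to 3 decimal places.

0.942

The leading error scales as Δt; refining by a factor of 2 reduces it by 2^1 = 2.
Extrapolated value = (2·A(Δt/2) − A(Δt)) / (2 − 1)
= (2·0.74024 − 0.53873) / 1
= 0.94175 / 1 = 0.94175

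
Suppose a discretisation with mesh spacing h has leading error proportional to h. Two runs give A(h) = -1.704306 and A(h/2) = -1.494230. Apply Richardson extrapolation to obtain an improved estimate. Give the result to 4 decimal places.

The leading error scales as h; refining by a factor of 2 reduces it by 2^1 = 2.
Extrapolated value = (2·A(h/2) − A(h)) / (2 − 1)
= (2·(-1.494230) − (-1.704306)) / 1
= -1.284154 / 1 = -1.284154

-1.2842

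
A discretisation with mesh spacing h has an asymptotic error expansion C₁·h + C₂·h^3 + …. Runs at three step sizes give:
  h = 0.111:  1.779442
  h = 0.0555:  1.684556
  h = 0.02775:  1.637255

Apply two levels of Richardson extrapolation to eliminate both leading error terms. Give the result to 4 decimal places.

1.5900

First eliminate the h term (factor 2^1 = 2):
  B₁ = (2·1.684556 − 1.779442)/1 = 1.589670
  B₂ = (2·1.637255 − 1.684556)/1 = 1.589954
Then eliminate the h^3 term (factor 2^3 = 8):
  (8·1.589954 − 1.589670)/7 = 1.589995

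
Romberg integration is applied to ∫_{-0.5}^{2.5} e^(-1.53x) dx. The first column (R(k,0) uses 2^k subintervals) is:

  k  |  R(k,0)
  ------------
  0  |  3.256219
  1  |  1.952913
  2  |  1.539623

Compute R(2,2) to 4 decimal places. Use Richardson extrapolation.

R(1,1) = 1.952913 + (1.952913 − 3.256219)/3 = 1.518478
R(2,1) = (4·1.539623 − 1.952913) / 3 = 1.401860
R(2,2) = (16·1.401860 − 1.518478) / 15 = 1.394085

1.3941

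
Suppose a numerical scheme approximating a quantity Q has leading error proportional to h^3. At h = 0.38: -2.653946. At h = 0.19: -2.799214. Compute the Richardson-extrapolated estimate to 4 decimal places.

The leading error scales as h^3; refining by a factor of 2 reduces it by 2^3 = 8.
Extrapolated value = (8·A(h/2) − A(h)) / (8 − 1)
= (8·(-2.799214) − (-2.653946)) / 7
= -19.739766 / 7 = -2.819967

-2.8200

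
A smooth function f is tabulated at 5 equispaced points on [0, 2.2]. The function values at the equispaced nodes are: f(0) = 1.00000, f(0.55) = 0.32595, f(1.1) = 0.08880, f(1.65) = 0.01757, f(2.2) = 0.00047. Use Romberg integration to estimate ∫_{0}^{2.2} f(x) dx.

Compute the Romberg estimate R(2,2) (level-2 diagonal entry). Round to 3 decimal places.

0.466

R(0,0) (trapezoid, 1 panel, h=2.2000): 1.10052
R(1,0) (trapezoid, 2 panels, h=1.1000): 0.64794
R(2,0) (trapezoid, 4 panels, h=0.5500): 0.51291
R(1,1) = 0.64794 + (0.64794 − 1.10052)/3 = 0.49708
R(2,1) = 0.51291 + (0.51291 − 0.64794)/3 = 0.46790
R(2,2) = 0.46790 + (0.46790 − 0.49708)/15 = 0.46595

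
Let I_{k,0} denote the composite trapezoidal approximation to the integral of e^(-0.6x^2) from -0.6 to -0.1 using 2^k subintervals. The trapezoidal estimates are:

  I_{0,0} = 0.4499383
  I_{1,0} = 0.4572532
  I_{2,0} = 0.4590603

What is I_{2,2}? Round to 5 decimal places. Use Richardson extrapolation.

0.45966

Richardson extrapolation on the trapezoidal column (denominator 4−1=3):
I_{1,1} = (4·0.4572532 − 0.4499383) / 3 = 0.4596915
I_{2,1} = (4·0.4590603 − 0.4572532) / 3 = 0.4596627
I_{2,2} = (16·0.4596627 − 0.4596915) / 15 = 0.4596608
(Column j=1 coincides with Simpson's rule on the same nodes.)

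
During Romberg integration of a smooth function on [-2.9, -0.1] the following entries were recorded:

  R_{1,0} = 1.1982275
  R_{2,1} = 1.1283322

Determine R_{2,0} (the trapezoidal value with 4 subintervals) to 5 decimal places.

1.14581

From R_{2,1} = (4·R_{2,0} − R_{1,0})/3, solve for R_{2,0}:
4·R_{2,0} = 3·1.1283322 + 1.1982275 = 4.5832241
R_{2,0} = 1.1458060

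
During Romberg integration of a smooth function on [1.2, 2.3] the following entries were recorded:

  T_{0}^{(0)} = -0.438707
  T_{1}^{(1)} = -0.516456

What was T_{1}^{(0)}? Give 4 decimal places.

-0.4970

From T_{1}^{(1)} = (4·T_{1}^{(0)} − T_{0}^{(0)})/3, solve for T_{1}^{(0)}:
4·T_{1}^{(0)} = 3·(-0.516456) + (-0.438707) = -1.988075
T_{1}^{(0)} = -0.497019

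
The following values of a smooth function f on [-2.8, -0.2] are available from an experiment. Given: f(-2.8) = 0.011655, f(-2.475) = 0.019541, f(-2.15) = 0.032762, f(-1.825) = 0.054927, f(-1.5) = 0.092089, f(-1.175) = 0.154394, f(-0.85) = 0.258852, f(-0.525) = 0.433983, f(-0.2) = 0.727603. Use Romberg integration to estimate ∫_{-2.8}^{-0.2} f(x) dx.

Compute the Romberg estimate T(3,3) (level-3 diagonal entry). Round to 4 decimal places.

0.4503

T(0,0) (trapezoid, 1 panel, h=2.6000): 0.961035
T(1,0) (trapezoid, 2 panels, h=1.3000): 0.600233
T(2,0) (trapezoid, 4 panels, h=0.6500): 0.489666
T(3,0) (trapezoid, 8 panels, h=0.3250): 0.460258
T(1,1) = 0.600233 + (0.600233 − 0.961035)/3 = 0.479966
T(2,1) = 0.489666 + (0.489666 − 0.600233)/3 = 0.452810
T(3,1) = 0.460258 + (0.460258 − 0.489666)/3 = 0.450455
T(2,2) = 0.452810 + (0.452810 − 0.479966)/15 = 0.451000
T(3,2) = 0.450455 + (0.450455 − 0.452810)/15 = 0.450298
T(3,3) = 0.450298 + (0.450298 − 0.451000)/63 = 0.450287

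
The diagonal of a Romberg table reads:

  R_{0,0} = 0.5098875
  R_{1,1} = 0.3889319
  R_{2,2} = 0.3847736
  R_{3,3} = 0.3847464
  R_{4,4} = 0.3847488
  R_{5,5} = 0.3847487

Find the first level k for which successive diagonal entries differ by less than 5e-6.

k = 4

|R_{1,1} − R_{0,0}| = 0.1209556 ≥ 5e-6
|R_{2,2} − R_{1,1}| = 0.0041583 ≥ 5e-6
|R_{3,3} − R_{2,2}| = 0.0000272 ≥ 5e-6
|R_{4,4} − R_{3,3}| = 0.0000024 < 5e-6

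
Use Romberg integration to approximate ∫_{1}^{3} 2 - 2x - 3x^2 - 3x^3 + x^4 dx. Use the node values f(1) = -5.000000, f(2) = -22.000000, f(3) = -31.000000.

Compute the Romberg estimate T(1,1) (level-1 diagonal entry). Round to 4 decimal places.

-41.3333

T(0,0) (trapezoid, 1 panel, h=2.0000): -36.000000
T(1,0) (trapezoid, 2 panels, h=1.0000): -40.000000
T(1,1) = -40.000000 + (-40.000000 − (-36.000000))/3 = -41.333333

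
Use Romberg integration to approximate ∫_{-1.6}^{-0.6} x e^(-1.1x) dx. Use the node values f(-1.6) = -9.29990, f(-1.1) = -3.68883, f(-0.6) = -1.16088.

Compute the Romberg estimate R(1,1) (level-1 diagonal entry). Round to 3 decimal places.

R(0,0) (trapezoid, 1 panel, h=1.0000): -5.23039
R(1,0) (trapezoid, 2 panels, h=0.5000): -4.45961
R(1,1) = -4.45961 + (-4.45961 − (-5.23039))/3 = -4.20268

-4.203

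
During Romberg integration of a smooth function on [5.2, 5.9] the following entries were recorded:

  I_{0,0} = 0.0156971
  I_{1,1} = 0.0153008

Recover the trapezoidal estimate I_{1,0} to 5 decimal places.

From I_{1,1} = (4·I_{1,0} − I_{0,0})/3, solve for I_{1,0}:
4·I_{1,0} = 3·0.0153008 + 0.0156971 = 0.0615995
I_{1,0} = 0.0153999

0.01540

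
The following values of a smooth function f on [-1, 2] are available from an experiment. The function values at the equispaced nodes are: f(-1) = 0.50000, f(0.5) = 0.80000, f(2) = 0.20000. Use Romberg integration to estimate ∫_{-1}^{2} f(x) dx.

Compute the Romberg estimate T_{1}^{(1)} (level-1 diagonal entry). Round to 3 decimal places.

1.950

T_{0}^{(0)} (trapezoid, 1 panel, h=3.0000): 1.05000
T_{1}^{(0)} (trapezoid, 2 panels, h=1.5000): 1.72500
T_{1}^{(1)} = 1.72500 + (1.72500 − 1.05000)/3 = 1.95000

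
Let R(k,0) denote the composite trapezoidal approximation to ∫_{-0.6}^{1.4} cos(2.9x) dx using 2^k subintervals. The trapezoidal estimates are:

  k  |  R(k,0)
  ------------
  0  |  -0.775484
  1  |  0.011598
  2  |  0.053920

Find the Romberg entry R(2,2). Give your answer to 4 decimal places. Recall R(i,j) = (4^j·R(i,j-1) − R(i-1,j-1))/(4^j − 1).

0.0543

Richardson extrapolation on the trapezoidal column (denominator 4−1=3):
R(1,1) = 0.011598 + (0.011598 − (-0.775484))/3 = 0.273959
R(2,1) = 0.053920 + (0.053920 − 0.011598)/3 = 0.068027
R(2,2) = 0.068027 + (0.068027 − 0.273959)/15 = 0.054298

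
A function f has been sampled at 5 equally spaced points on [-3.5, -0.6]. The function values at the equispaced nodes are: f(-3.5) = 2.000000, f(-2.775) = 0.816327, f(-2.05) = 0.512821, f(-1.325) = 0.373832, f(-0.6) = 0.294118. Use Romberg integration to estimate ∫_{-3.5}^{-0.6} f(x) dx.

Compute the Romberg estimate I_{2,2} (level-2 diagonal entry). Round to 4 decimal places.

I_{0,0} (trapezoid, 1 panel, h=2.9000): 3.326471
I_{1,0} (trapezoid, 2 panels, h=1.4500): 2.406826
I_{2,0} (trapezoid, 4 panels, h=0.7250): 2.066278
I_{1,1} = 2.406826 + (2.406826 − 3.326471)/3 = 2.100278
I_{2,1} = 2.066278 + (2.066278 − 2.406826)/3 = 1.952762
I_{2,2} = 1.952762 + (1.952762 − 2.100278)/15 = 1.942928

1.9429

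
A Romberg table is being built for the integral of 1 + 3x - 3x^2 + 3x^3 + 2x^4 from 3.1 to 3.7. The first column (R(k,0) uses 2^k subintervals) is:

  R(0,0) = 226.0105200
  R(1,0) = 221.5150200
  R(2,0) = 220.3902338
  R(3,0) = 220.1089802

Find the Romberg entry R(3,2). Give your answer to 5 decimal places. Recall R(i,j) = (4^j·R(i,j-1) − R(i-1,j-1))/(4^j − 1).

Richardson extrapolation on the trapezoidal column (denominator 4−1=3):
R(2,1) = (4·220.3902338 − 221.5150200) / 3 = 220.0153051
R(3,1) = 220.1089802 + (220.1089802 − 220.3902338)/3 = 220.0152290
R(3,2) = 220.0152290 + (220.0152290 − 220.0153051)/15 = 220.0152239
(Column j=1 coincides with Simpson's rule on the same nodes.)

220.01522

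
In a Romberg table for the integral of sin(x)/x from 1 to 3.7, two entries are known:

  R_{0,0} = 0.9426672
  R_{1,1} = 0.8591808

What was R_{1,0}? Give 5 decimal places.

0.88005

From R_{1,1} = (4·R_{1,0} − R_{0,0})/3, solve for R_{1,0}:
4·R_{1,0} = 3·0.8591808 + 0.9426672 = 3.5202096
R_{1,0} = 0.8800524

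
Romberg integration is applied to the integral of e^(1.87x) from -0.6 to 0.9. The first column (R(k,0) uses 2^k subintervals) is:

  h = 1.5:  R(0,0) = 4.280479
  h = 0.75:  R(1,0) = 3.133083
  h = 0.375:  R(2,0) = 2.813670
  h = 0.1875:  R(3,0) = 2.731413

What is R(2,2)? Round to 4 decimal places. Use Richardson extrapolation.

2.7043

Richardson extrapolation on the trapezoidal column (denominator 4−1=3):
R(1,1) = (4·3.133083 − 4.280479) / 3 = 2.750618
R(2,1) = (4·2.813670 − 3.133083) / 3 = 2.707199
R(2,2) = 2.707199 + (2.707199 − 2.750618)/15 = 2.704304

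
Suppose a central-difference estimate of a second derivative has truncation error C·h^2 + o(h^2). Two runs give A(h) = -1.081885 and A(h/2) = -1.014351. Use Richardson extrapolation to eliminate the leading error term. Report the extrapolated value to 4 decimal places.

The leading error scales as h^2; refining by a factor of 2 reduces it by 2^2 = 4.
Extrapolated value = (4·A(h/2) − A(h)) / (4 − 1)
= (4·(-1.014351) − (-1.081885)) / 3
= -2.975519 / 3 = -0.991840

-0.9918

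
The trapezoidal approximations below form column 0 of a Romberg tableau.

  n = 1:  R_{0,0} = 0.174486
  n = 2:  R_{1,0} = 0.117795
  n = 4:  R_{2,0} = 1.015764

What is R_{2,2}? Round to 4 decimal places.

Richardson extrapolation on the trapezoidal column (denominator 4−1=3):
R_{1,1} = (4·0.117795 − 0.174486) / 3 = 0.098898
R_{2,1} = 1.015764 + (1.015764 − 0.117795)/3 = 1.315087
R_{2,2} = 1.315087 + (1.315087 − 0.098898)/15 = 1.396166

1.3962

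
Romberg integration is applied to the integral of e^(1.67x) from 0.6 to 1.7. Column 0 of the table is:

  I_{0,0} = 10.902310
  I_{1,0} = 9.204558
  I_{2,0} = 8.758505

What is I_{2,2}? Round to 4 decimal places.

Richardson extrapolation on the trapezoidal column (denominator 4−1=3):
I_{1,1} = (4·9.204558 − 10.902310) / 3 = 8.638641
I_{2,1} = 8.758505 + (8.758505 − 9.204558)/3 = 8.609821
I_{2,2} = (16·8.609821 − 8.638641) / 15 = 8.607900

8.6079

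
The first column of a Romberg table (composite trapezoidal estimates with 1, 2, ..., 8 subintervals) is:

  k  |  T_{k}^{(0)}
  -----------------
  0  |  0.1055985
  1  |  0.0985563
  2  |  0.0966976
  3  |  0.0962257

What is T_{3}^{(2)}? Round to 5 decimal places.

0.09607

T_{2}^{(1)} = 0.0966976 + (0.0966976 − 0.0985563)/3 = 0.0960780
T_{3}^{(1)} = (4·0.0962257 − 0.0966976) / 3 = 0.0960684
T_{3}^{(2)} = 0.0960684 + (0.0960684 − 0.0960780)/15 = 0.0960678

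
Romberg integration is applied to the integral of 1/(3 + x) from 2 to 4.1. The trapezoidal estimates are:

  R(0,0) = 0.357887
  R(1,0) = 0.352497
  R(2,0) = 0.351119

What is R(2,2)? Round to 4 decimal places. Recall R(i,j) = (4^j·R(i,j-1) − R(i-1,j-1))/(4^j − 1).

Richardson extrapolation on the trapezoidal column (denominator 4−1=3):
R(1,1) = (4·0.352497 − 0.357887) / 3 = 0.350700
R(2,1) = (4·0.351119 − 0.352497) / 3 = 0.350660
R(2,2) = (16·0.350660 − 0.350700) / 15 = 0.350657

0.3507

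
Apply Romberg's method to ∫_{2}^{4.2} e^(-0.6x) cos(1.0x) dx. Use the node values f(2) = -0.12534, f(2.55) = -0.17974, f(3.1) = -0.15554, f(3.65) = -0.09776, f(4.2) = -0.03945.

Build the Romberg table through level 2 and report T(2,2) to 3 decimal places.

T(0,0) (trapezoid, 1 panel, h=2.2000): -0.18127
T(1,0) (trapezoid, 2 panels, h=1.1000): -0.26173
T(2,0) (trapezoid, 4 panels, h=0.5500): -0.28349
T(1,1) = -0.26173 + (-0.26173 − (-0.18127))/3 = -0.28855
T(2,1) = -0.28349 + (-0.28349 − (-0.26173))/3 = -0.29074
T(2,2) = -0.29074 + (-0.29074 − (-0.28855))/15 = -0.29089

-0.291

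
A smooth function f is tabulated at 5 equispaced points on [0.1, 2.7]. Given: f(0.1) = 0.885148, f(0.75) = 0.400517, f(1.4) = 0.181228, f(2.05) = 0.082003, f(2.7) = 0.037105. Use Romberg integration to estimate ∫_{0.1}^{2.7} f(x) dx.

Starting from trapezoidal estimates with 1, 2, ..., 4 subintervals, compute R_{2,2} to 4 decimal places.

0.6954

R_{0,0} (trapezoid, 1 panel, h=2.6000): 1.198929
R_{1,0} (trapezoid, 2 panels, h=1.3000): 0.835061
R_{2,0} (trapezoid, 4 panels, h=0.6500): 0.731168
R_{1,1} = 0.835061 + (0.835061 − 1.198929)/3 = 0.713772
R_{2,1} = 0.731168 + (0.731168 − 0.835061)/3 = 0.696537
R_{2,2} = 0.696537 + (0.696537 − 0.713772)/15 = 0.695388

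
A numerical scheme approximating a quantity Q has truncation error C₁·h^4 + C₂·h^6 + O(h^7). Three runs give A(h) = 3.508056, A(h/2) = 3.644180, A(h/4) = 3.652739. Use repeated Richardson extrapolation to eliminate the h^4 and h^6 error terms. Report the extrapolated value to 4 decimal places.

First eliminate the h^4 term (factor 2^4 = 16):
  B₁ = (16·3.644180 − 3.508056)/15 = 3.653255
  B₂ = (16·3.652739 − 3.644180)/15 = 3.653310
Then eliminate the h^6 term (factor 2^6 = 64):
  (64·3.653310 − 3.653255)/63 = 3.653311

3.6533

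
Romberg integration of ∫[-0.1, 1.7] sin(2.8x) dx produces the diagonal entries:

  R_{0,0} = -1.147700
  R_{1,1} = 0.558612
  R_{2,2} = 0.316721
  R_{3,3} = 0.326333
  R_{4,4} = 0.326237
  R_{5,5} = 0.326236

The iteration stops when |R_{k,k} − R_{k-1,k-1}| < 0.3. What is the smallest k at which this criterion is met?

k = 2

|R_{1,1} − R_{0,0}| = 1.706312 ≥ 0.3
|R_{2,2} − R_{1,1}| = 0.241891 < 0.3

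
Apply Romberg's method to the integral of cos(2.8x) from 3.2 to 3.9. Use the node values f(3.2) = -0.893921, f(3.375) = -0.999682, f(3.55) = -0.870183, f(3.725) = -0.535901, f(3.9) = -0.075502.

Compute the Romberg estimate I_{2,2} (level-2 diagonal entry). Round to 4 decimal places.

I_{0,0} (trapezoid, 1 panel, h=0.7000): -0.339298
I_{1,0} (trapezoid, 2 panels, h=0.3500): -0.474213
I_{2,0} (trapezoid, 4 panels, h=0.1750): -0.505834
I_{1,1} = -0.474213 + (-0.474213 − (-0.339298))/3 = -0.519185
I_{2,1} = -0.505834 + (-0.505834 − (-0.474213))/3 = -0.516374
I_{2,2} = -0.516374 + (-0.516374 − (-0.519185))/15 = -0.516187

-0.5162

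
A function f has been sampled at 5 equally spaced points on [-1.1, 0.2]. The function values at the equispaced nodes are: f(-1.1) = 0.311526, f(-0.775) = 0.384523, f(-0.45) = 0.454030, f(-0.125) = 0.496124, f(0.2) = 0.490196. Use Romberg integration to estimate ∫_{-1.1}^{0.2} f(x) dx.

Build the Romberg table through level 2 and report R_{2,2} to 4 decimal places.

R_{0,0} (trapezoid, 1 panel, h=1.3000): 0.521119
R_{1,0} (trapezoid, 2 panels, h=0.6500): 0.555679
R_{2,0} (trapezoid, 4 panels, h=0.3250): 0.564050
R_{1,1} = 0.555679 + (0.555679 − 0.521119)/3 = 0.567199
R_{2,1} = 0.564050 + (0.564050 − 0.555679)/3 = 0.566840
R_{2,2} = 0.566840 + (0.566840 − 0.567199)/15 = 0.566816

0.5668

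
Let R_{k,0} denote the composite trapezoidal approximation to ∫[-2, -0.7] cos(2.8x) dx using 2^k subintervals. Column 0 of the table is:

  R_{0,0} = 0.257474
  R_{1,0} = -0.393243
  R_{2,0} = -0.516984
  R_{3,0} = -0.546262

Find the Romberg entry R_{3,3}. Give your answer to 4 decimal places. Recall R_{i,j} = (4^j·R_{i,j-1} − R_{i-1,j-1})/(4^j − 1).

-0.5559

Richardson extrapolation on the trapezoidal column (denominator 4−1=3):
R_{1,1} = -0.393243 + (-0.393243 − 0.257474)/3 = -0.610149
R_{2,1} = -0.516984 + (-0.516984 − (-0.393243))/3 = -0.558231
R_{3,1} = -0.546262 + (-0.546262 − (-0.516984))/3 = -0.556021
R_{2,2} = (16·(-0.558231) − (-0.610149)) / 15 = -0.554770
R_{3,2} = -0.556021 + (-0.556021 − (-0.558231))/15 = -0.555874
R_{3,3} = -0.555874 + (-0.555874 − (-0.554770))/63 = -0.555892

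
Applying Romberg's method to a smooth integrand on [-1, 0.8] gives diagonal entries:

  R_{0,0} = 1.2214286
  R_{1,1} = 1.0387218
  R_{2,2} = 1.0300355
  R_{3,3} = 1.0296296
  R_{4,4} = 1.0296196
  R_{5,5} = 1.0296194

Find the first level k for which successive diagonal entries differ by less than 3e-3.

k = 3

|R_{1,1} − R_{0,0}| = 0.1827068 ≥ 3e-3
|R_{2,2} − R_{1,1}| = 0.0086863 ≥ 3e-3
|R_{3,3} − R_{2,2}| = 0.0004059 < 3e-3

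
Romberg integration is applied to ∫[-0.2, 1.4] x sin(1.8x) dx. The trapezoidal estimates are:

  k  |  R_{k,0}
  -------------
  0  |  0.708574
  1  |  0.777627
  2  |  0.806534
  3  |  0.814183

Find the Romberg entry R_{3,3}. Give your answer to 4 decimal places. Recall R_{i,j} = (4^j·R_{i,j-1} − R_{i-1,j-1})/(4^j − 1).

0.8168

R_{1,1} = (4·0.777627 − 0.708574) / 3 = 0.800645
R_{2,1} = 0.806534 + (0.806534 − 0.777627)/3 = 0.816170
R_{3,1} = 0.814183 + (0.814183 − 0.806534)/3 = 0.816733
R_{2,2} = (16·0.816170 − 0.800645) / 15 = 0.817205
R_{3,2} = 0.816733 + (0.816733 − 0.816170)/15 = 0.816771
R_{3,3} = (64·0.816771 − 0.817205) / 63 = 0.816764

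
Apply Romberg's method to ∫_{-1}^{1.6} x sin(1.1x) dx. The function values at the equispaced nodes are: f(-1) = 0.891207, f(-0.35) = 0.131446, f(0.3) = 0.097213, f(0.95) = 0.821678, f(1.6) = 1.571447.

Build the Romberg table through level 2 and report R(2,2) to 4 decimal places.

1.4128

R(0,0) (trapezoid, 1 panel, h=2.6000): 3.201450
R(1,0) (trapezoid, 2 panels, h=1.3000): 1.727102
R(2,0) (trapezoid, 4 panels, h=0.6500): 1.483082
R(1,1) = 1.727102 + (1.727102 − 3.201450)/3 = 1.235653
R(2,1) = 1.483082 + (1.483082 − 1.727102)/3 = 1.401742
R(2,2) = 1.401742 + (1.401742 − 1.235653)/15 = 1.412815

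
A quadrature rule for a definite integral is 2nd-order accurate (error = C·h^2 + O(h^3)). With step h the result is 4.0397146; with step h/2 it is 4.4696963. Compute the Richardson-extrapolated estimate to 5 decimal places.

4.61302

Extrapolated value = (4·A(h/2) − A(h)) / (4 − 1)
= (4·4.4696963 − 4.0397146) / 3
= 13.8390706 / 3 = 4.6130235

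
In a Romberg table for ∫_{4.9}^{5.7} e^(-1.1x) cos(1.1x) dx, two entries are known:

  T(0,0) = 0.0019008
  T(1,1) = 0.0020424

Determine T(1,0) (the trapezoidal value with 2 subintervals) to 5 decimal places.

0.00201

From T(1,1) = (4·T(1,0) − T(0,0))/3, solve for T(1,0):
4·T(1,0) = 3·0.0020424 + 0.0019008 = 0.0080280
T(1,0) = 0.0020070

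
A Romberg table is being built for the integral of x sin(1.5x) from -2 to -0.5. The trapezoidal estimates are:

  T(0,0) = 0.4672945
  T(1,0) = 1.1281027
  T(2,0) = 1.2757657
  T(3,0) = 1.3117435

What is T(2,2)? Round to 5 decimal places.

1.32343

Richardson extrapolation on the trapezoidal column (denominator 4−1=3):
T(1,1) = (4·1.1281027 − 0.4672945) / 3 = 1.3483721
T(2,1) = (4·1.2757657 − 1.1281027) / 3 = 1.3249867
T(2,2) = (16·1.3249867 − 1.3483721) / 15 = 1.3234277
(Column j=1 coincides with Simpson's rule on the same nodes.)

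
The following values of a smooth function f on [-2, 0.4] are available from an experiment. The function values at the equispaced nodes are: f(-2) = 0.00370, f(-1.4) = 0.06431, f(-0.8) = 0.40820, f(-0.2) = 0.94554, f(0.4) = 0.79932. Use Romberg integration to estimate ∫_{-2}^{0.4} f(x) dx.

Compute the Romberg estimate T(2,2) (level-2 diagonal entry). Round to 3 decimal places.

T(0,0) (trapezoid, 1 panel, h=2.4000): 0.96362
T(1,0) (trapezoid, 2 panels, h=1.2000): 0.97165
T(2,0) (trapezoid, 4 panels, h=0.6000): 1.09174
T(1,1) = 0.97165 + (0.97165 − 0.96362)/3 = 0.97433
T(2,1) = 1.09174 + (1.09174 − 0.97165)/3 = 1.13177
T(2,2) = 1.13177 + (1.13177 − 0.97433)/15 = 1.14227

1.142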